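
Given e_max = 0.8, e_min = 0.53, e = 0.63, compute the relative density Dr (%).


Result: 62.96 %

Derivation:
Using Dr = (e_max - e) / (e_max - e_min) * 100
e_max - e = 0.8 - 0.63 = 0.17
e_max - e_min = 0.8 - 0.53 = 0.27
Dr = 0.17 / 0.27 * 100
Dr = 62.96 %


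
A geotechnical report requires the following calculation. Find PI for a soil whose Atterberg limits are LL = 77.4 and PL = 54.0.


Result: 23.4

Derivation:
Using PI = LL - PL
PI = 77.4 - 54.0
PI = 23.4


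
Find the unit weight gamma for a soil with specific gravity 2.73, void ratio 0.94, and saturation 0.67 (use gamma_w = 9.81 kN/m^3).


Result: 16.99 kN/m^3

Derivation:
Using gamma = gamma_w * (Gs + S*e) / (1 + e)
Numerator: Gs + S*e = 2.73 + 0.67*0.94 = 3.3598
Denominator: 1 + e = 1 + 0.94 = 1.94
gamma = 9.81 * 3.3598 / 1.94
gamma = 16.99 kN/m^3


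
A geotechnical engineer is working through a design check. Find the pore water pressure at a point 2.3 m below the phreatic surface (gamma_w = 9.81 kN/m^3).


Using u = gamma_w * h_w
u = 9.81 * 2.3
u = 22.56 kPa


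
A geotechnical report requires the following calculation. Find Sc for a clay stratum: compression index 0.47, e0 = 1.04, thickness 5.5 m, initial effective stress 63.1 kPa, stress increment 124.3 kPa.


Using Sc = Cc * H / (1 + e0) * log10((sigma0 + delta_sigma) / sigma0)
Stress ratio = (63.1 + 124.3) / 63.1 = 2.96989
log10(2.96989) = 0.47274
Cc * H / (1 + e0) = 0.47 * 5.5 / (1 + 1.04) = 1.26716
Sc = 1.26716 * 0.47274
Sc = 0.599 m


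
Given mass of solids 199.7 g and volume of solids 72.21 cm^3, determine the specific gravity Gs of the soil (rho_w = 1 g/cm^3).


Using Gs = m_s / (V_s * rho_w)
Since rho_w = 1 g/cm^3:
Gs = 199.7 / 72.21
Gs = 2.766


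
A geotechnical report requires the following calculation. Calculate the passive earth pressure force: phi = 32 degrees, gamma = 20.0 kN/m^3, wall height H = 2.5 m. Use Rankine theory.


Result: 203.41 kN/m

Derivation:
Compute passive earth pressure coefficient:
Kp = tan^2(45 + phi/2) = tan^2(61.0) = 3.254588
Compute passive force:
Pp = 0.5 * Kp * gamma * H^2
Pp = 0.5 * 3.254588 * 20.0 * 2.5^2
Pp = 203.41 kN/m


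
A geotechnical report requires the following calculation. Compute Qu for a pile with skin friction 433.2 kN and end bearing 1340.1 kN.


Result: 1773.3 kN

Derivation:
Using Qu = Qf + Qb
Qu = 433.2 + 1340.1
Qu = 1773.3 kN


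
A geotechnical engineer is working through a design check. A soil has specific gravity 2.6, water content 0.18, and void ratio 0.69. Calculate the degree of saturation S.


Using S = Gs * w / e
S = 2.6 * 0.18 / 0.69
S = 0.6783


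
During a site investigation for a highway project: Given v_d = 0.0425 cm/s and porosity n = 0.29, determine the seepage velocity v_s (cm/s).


Using v_s = v_d / n
v_s = 0.0425 / 0.29
v_s = 0.14655 cm/s


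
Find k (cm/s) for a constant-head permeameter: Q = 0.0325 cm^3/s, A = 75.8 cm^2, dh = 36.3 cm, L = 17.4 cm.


Result: 0.000206 cm/s

Derivation:
Compute hydraulic gradient:
i = dh / L = 36.3 / 17.4 = 2.08621
Then apply Darcy's law:
k = Q / (A * i)
k = 0.0325 / (75.8 * 2.08621)
k = 0.0325 / 158.134
k = 0.000206 cm/s


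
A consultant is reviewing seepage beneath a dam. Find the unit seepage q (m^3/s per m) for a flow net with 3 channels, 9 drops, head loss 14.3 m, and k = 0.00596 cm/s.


Convert k to m/s for unit consistency with H:
k = 0.00596 cm/s = 0.00596 / 100 m/s = 5.96e-05 m/s
Using q = k * H * Nf / Nd
Nf / Nd = 3 / 9 = 0.3333
q = 5.96e-05 * 14.3 * 0.3333
q = 0.0002841 m^3/s per m


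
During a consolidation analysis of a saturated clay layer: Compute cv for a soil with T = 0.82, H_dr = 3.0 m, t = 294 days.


Result: 0.0251 m^2/day

Derivation:
Using cv = T * H_dr^2 / t
H_dr^2 = 3.0^2 = 9.0
cv = 0.82 * 9.0 / 294
cv = 0.0251 m^2/day


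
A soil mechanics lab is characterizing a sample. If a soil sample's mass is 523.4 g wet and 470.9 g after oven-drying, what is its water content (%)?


Using w = (m_wet - m_dry) / m_dry * 100
m_wet - m_dry = 523.4 - 470.9 = 52.5 g
w = 52.5 / 470.9 * 100
w = 11.15 %


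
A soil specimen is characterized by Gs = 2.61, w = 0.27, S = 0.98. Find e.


Using the relation e = Gs * w / S
e = 2.61 * 0.27 / 0.98
e = 0.7191


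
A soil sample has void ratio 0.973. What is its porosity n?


Result: 0.4932

Derivation:
Using the relation n = e / (1 + e)
n = 0.973 / (1 + 0.973)
n = 0.973 / 1.973
n = 0.4932


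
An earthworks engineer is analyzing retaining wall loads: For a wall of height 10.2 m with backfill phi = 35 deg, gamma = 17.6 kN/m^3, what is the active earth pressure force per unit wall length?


Compute active earth pressure coefficient:
Ka = tan^2(45 - phi/2) = tan^2(27.5) = 0.27099
Compute active force:
Pa = 0.5 * Ka * gamma * H^2
Pa = 0.5 * 0.27099 * 17.6 * 10.2^2
Pa = 248.11 kN/m


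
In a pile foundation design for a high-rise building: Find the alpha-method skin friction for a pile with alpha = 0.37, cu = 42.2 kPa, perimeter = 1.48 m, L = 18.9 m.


Using Qs = alpha * cu * perimeter * L
Qs = 0.37 * 42.2 * 1.48 * 18.9
Qs = 436.75 kN


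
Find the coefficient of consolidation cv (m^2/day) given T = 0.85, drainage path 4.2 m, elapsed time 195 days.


Using cv = T * H_dr^2 / t
H_dr^2 = 4.2^2 = 17.64
cv = 0.85 * 17.64 / 195
cv = 0.07689 m^2/day


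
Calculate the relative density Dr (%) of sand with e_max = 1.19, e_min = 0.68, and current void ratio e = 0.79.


Using Dr = (e_max - e) / (e_max - e_min) * 100
e_max - e = 1.19 - 0.79 = 0.4
e_max - e_min = 1.19 - 0.68 = 0.51
Dr = 0.4 / 0.51 * 100
Dr = 78.43 %


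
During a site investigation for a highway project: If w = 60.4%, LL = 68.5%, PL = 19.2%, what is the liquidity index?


Result: 0.836

Derivation:
First compute the plasticity index:
PI = LL - PL = 68.5 - 19.2 = 49.3
Then compute the liquidity index:
LI = (w - PL) / PI
LI = (60.4 - 19.2) / 49.3
LI = 0.836


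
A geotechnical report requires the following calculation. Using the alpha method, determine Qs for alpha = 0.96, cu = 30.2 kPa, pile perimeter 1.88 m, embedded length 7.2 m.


Using Qs = alpha * cu * perimeter * L
Qs = 0.96 * 30.2 * 1.88 * 7.2
Qs = 392.44 kN


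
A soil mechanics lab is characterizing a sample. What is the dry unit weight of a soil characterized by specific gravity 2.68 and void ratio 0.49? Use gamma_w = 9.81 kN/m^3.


Result: 17.645 kN/m^3

Derivation:
Using gamma_d = Gs * gamma_w / (1 + e)
gamma_d = 2.68 * 9.81 / (1 + 0.49)
gamma_d = 2.68 * 9.81 / 1.49
gamma_d = 17.645 kN/m^3


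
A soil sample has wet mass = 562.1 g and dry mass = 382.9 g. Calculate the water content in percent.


Result: 46.8 %

Derivation:
Using w = (m_wet - m_dry) / m_dry * 100
m_wet - m_dry = 562.1 - 382.9 = 179.2 g
w = 179.2 / 382.9 * 100
w = 46.8 %


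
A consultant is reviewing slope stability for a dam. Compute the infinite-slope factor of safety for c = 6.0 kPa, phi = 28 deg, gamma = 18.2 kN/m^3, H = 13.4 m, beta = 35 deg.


Using Fs = c / (gamma*H*sin(beta)*cos(beta)) + tan(phi)/tan(beta)
Cohesion contribution = 6.0 / (18.2*13.4*sin(35)*cos(35))
Cohesion contribution = 0.0523624
Friction contribution = tan(28)/tan(35) = 0.75936
Fs = 0.0523624 + 0.75936
Fs = 0.812


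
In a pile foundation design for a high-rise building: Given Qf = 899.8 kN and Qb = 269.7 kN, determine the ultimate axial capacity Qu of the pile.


Result: 1169.5 kN

Derivation:
Using Qu = Qf + Qb
Qu = 899.8 + 269.7
Qu = 1169.5 kN


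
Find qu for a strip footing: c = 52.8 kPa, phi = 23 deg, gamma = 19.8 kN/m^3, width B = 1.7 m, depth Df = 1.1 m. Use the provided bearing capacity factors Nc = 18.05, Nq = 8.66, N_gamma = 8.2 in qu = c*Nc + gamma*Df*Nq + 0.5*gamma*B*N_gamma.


Result: 1279.66 kPa

Derivation:
Compute qu = c*Nc + gamma*Df*Nq + 0.5*gamma*B*N_gamma
Term 1: 52.8 * 18.05 = 953.04
Term 2: 19.8 * 1.1 * 8.66 = 188.6148
Term 3: 0.5 * 19.8 * 1.7 * 8.2 = 138.006
qu = 953.04 + 188.6148 + 138.006
qu = 1279.66 kPa


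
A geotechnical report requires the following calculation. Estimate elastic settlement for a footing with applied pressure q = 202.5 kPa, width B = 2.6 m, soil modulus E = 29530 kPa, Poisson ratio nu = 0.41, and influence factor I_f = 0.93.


Using Se = q * B * (1 - nu^2) * I_f / E
1 - nu^2 = 1 - 0.41^2 = 0.8319
Se = 202.5 * 2.6 * 0.8319 * 0.93 / 29530
Se = 0.013794 m
Convert to mm: Se = 0.013794 * 1000 = 13.794 mm


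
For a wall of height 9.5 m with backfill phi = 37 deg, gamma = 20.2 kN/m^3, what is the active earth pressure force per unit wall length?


Compute active earth pressure coefficient:
Ka = tan^2(45 - phi/2) = tan^2(26.5) = 0.248584
Compute active force:
Pa = 0.5 * Ka * gamma * H^2
Pa = 0.5 * 0.248584 * 20.2 * 9.5^2
Pa = 226.59 kN/m


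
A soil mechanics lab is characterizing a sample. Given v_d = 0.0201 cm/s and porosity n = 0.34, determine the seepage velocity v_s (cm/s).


Result: 0.05912 cm/s

Derivation:
Using v_s = v_d / n
v_s = 0.0201 / 0.34
v_s = 0.05912 cm/s


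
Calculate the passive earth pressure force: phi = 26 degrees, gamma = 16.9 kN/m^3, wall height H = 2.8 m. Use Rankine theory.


Compute passive earth pressure coefficient:
Kp = tan^2(45 + phi/2) = tan^2(58.0) = 2.561071
Compute passive force:
Pp = 0.5 * Kp * gamma * H^2
Pp = 0.5 * 2.561071 * 16.9 * 2.8^2
Pp = 169.67 kN/m


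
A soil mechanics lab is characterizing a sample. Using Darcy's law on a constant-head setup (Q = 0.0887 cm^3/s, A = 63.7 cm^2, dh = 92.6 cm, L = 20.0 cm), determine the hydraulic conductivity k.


Compute hydraulic gradient:
i = dh / L = 92.6 / 20.0 = 4.63
Then apply Darcy's law:
k = Q / (A * i)
k = 0.0887 / (63.7 * 4.63)
k = 0.0887 / 294.931
k = 0.000301 cm/s


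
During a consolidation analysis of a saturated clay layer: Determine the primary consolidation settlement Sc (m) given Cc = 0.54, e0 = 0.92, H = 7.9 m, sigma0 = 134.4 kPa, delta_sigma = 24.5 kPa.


Result: 0.1616 m

Derivation:
Using Sc = Cc * H / (1 + e0) * log10((sigma0 + delta_sigma) / sigma0)
Stress ratio = (134.4 + 24.5) / 134.4 = 1.18229
log10(1.18229) = 0.0727246
Cc * H / (1 + e0) = 0.54 * 7.9 / (1 + 0.92) = 2.22188
Sc = 2.22188 * 0.0727246
Sc = 0.1616 m


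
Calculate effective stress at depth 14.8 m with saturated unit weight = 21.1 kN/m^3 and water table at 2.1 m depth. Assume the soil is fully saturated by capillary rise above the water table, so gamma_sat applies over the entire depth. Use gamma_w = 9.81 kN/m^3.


Total stress = gamma_sat * depth
sigma = 21.1 * 14.8 = 312.28 kPa
Pore water pressure u = gamma_w * (depth - d_wt)
u = 9.81 * (14.8 - 2.1) = 124.587 kPa
Effective stress = sigma - u
sigma' = 312.28 - 124.587 = 187.69 kPa


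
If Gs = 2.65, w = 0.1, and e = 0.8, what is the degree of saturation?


Result: 0.3312

Derivation:
Using S = Gs * w / e
S = 2.65 * 0.1 / 0.8
S = 0.3312


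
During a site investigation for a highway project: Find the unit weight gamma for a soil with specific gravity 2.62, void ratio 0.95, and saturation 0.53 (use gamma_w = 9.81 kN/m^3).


Result: 15.714 kN/m^3

Derivation:
Using gamma = gamma_w * (Gs + S*e) / (1 + e)
Numerator: Gs + S*e = 2.62 + 0.53*0.95 = 3.1235
Denominator: 1 + e = 1 + 0.95 = 1.95
gamma = 9.81 * 3.1235 / 1.95
gamma = 15.714 kN/m^3


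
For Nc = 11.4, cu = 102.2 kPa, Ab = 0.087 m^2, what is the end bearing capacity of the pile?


Using Qb = Nc * cu * Ab
Qb = 11.4 * 102.2 * 0.087
Qb = 101.36 kN


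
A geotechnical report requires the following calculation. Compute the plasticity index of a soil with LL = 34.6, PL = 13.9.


Using PI = LL - PL
PI = 34.6 - 13.9
PI = 20.7


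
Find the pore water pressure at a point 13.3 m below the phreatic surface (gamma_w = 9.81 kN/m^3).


Using u = gamma_w * h_w
u = 9.81 * 13.3
u = 130.47 kPa


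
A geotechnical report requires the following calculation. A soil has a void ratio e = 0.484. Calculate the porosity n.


Using the relation n = e / (1 + e)
n = 0.484 / (1 + 0.484)
n = 0.484 / 1.484
n = 0.3261


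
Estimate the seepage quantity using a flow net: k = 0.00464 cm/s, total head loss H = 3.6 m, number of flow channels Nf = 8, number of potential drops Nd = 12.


Convert k to m/s for unit consistency with H:
k = 0.00464 cm/s = 0.00464 / 100 m/s = 4.64e-05 m/s
Using q = k * H * Nf / Nd
Nf / Nd = 8 / 12 = 0.6667
q = 4.64e-05 * 3.6 * 0.6667
q = 0.0001114 m^3/s per m


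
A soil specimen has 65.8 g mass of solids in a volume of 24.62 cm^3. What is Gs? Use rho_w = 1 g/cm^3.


Using Gs = m_s / (V_s * rho_w)
Since rho_w = 1 g/cm^3:
Gs = 65.8 / 24.62
Gs = 2.673


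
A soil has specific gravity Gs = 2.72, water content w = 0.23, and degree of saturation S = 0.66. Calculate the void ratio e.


Using the relation e = Gs * w / S
e = 2.72 * 0.23 / 0.66
e = 0.9479


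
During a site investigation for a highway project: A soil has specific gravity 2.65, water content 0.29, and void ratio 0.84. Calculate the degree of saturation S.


Result: 0.9149

Derivation:
Using S = Gs * w / e
S = 2.65 * 0.29 / 0.84
S = 0.9149


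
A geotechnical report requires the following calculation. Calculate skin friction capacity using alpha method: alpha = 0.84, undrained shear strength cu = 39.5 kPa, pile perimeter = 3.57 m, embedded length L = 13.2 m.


Result: 1563.57 kN

Derivation:
Using Qs = alpha * cu * perimeter * L
Qs = 0.84 * 39.5 * 3.57 * 13.2
Qs = 1563.57 kN


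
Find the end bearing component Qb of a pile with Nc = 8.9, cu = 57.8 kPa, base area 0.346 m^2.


Using Qb = Nc * cu * Ab
Qb = 8.9 * 57.8 * 0.346
Qb = 177.99 kN


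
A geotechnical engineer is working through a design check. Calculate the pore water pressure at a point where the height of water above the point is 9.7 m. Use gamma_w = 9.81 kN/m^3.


Using u = gamma_w * h_w
u = 9.81 * 9.7
u = 95.16 kPa


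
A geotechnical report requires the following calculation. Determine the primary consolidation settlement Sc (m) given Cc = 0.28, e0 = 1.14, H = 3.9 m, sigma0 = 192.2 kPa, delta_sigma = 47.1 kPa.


Using Sc = Cc * H / (1 + e0) * log10((sigma0 + delta_sigma) / sigma0)
Stress ratio = (192.2 + 47.1) / 192.2 = 1.24506
log10(1.24506) = 0.0951893
Cc * H / (1 + e0) = 0.28 * 3.9 / (1 + 1.14) = 0.51028
Sc = 0.51028 * 0.0951893
Sc = 0.0486 m


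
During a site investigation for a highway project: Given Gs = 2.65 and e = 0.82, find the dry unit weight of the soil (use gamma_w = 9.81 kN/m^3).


Using gamma_d = Gs * gamma_w / (1 + e)
gamma_d = 2.65 * 9.81 / (1 + 0.82)
gamma_d = 2.65 * 9.81 / 1.82
gamma_d = 14.284 kN/m^3


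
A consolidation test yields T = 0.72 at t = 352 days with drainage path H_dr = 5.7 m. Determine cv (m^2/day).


Using cv = T * H_dr^2 / t
H_dr^2 = 5.7^2 = 32.49
cv = 0.72 * 32.49 / 352
cv = 0.06646 m^2/day


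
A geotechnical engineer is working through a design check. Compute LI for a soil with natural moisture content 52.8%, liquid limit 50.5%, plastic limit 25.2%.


First compute the plasticity index:
PI = LL - PL = 50.5 - 25.2 = 25.3
Then compute the liquidity index:
LI = (w - PL) / PI
LI = (52.8 - 25.2) / 25.3
LI = 1.091


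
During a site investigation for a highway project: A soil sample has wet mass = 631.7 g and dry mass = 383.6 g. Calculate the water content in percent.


Using w = (m_wet - m_dry) / m_dry * 100
m_wet - m_dry = 631.7 - 383.6 = 248.1 g
w = 248.1 / 383.6 * 100
w = 64.68 %


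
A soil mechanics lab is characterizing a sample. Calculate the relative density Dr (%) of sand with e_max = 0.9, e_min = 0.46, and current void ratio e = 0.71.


Using Dr = (e_max - e) / (e_max - e_min) * 100
e_max - e = 0.9 - 0.71 = 0.19
e_max - e_min = 0.9 - 0.46 = 0.44
Dr = 0.19 / 0.44 * 100
Dr = 43.18 %


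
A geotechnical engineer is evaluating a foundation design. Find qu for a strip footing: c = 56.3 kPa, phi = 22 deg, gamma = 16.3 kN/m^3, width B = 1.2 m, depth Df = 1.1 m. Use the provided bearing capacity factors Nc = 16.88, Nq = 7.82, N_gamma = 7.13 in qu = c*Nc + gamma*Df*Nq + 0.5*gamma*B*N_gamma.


Compute qu = c*Nc + gamma*Df*Nq + 0.5*gamma*B*N_gamma
Term 1: 56.3 * 16.88 = 950.344
Term 2: 16.3 * 1.1 * 7.82 = 140.2126
Term 3: 0.5 * 16.3 * 1.2 * 7.13 = 69.7314
qu = 950.344 + 140.2126 + 69.7314
qu = 1160.29 kPa


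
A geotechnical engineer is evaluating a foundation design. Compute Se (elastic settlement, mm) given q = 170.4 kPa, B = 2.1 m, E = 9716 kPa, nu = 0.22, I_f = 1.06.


Using Se = q * B * (1 - nu^2) * I_f / E
1 - nu^2 = 1 - 0.22^2 = 0.9516
Se = 170.4 * 2.1 * 0.9516 * 1.06 / 9716
Se = 0.037150 m
Convert to mm: Se = 0.037150 * 1000 = 37.15 mm


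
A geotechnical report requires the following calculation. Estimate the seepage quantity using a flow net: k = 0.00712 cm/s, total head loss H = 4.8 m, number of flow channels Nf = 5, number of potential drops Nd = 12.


Convert k to m/s for unit consistency with H:
k = 0.00712 cm/s = 0.00712 / 100 m/s = 7.12e-05 m/s
Using q = k * H * Nf / Nd
Nf / Nd = 5 / 12 = 0.4167
q = 7.12e-05 * 4.8 * 0.4167
q = 0.0001424 m^3/s per m


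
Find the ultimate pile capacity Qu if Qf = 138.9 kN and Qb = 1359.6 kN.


Using Qu = Qf + Qb
Qu = 138.9 + 1359.6
Qu = 1498.5 kN


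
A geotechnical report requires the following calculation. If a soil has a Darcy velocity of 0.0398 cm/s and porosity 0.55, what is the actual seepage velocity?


Result: 0.07236 cm/s

Derivation:
Using v_s = v_d / n
v_s = 0.0398 / 0.55
v_s = 0.07236 cm/s


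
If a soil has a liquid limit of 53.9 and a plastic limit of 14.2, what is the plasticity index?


Using PI = LL - PL
PI = 53.9 - 14.2
PI = 39.7


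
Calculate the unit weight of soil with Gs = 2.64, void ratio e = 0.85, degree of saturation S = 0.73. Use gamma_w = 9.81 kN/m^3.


Using gamma = gamma_w * (Gs + S*e) / (1 + e)
Numerator: Gs + S*e = 2.64 + 0.73*0.85 = 3.2605
Denominator: 1 + e = 1 + 0.85 = 1.85
gamma = 9.81 * 3.2605 / 1.85
gamma = 17.289 kN/m^3


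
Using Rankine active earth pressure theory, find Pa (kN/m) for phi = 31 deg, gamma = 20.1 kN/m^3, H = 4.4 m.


Compute active earth pressure coefficient:
Ka = tan^2(45 - phi/2) = tan^2(29.5) = 0.320099
Compute active force:
Pa = 0.5 * Ka * gamma * H^2
Pa = 0.5 * 0.320099 * 20.1 * 4.4^2
Pa = 62.28 kN/m


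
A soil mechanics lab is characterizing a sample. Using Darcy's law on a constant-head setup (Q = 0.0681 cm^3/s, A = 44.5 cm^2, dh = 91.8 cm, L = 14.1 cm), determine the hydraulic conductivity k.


Compute hydraulic gradient:
i = dh / L = 91.8 / 14.1 = 6.51064
Then apply Darcy's law:
k = Q / (A * i)
k = 0.0681 / (44.5 * 6.51064)
k = 0.0681 / 289.723
k = 0.000235 cm/s


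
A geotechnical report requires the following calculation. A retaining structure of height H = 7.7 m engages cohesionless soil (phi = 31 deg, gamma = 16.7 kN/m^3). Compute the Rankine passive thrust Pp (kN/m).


Compute passive earth pressure coefficient:
Kp = tan^2(45 + phi/2) = tan^2(60.5) = 3.124035
Compute passive force:
Pp = 0.5 * Kp * gamma * H^2
Pp = 0.5 * 3.124035 * 16.7 * 7.7^2
Pp = 1546.62 kN/m


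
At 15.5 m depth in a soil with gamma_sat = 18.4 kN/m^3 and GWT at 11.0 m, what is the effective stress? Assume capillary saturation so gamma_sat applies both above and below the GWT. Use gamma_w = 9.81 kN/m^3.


Total stress = gamma_sat * depth
sigma = 18.4 * 15.5 = 285.2 kPa
Pore water pressure u = gamma_w * (depth - d_wt)
u = 9.81 * (15.5 - 11.0) = 44.145 kPa
Effective stress = sigma - u
sigma' = 285.2 - 44.145 = 241.06 kPa


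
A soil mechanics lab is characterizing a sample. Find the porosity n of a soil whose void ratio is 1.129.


Result: 0.5303

Derivation:
Using the relation n = e / (1 + e)
n = 1.129 / (1 + 1.129)
n = 1.129 / 2.129
n = 0.5303


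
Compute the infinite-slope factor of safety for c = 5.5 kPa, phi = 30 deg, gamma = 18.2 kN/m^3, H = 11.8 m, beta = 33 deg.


Using Fs = c / (gamma*H*sin(beta)*cos(beta)) + tan(phi)/tan(beta)
Cohesion contribution = 5.5 / (18.2*11.8*sin(33)*cos(33))
Cohesion contribution = 0.0560672
Friction contribution = tan(30)/tan(33) = 0.889041
Fs = 0.0560672 + 0.889041
Fs = 0.945


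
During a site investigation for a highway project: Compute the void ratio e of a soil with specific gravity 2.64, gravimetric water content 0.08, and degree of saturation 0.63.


Using the relation e = Gs * w / S
e = 2.64 * 0.08 / 0.63
e = 0.3352


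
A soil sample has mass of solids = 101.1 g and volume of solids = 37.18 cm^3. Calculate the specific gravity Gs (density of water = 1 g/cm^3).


Result: 2.719

Derivation:
Using Gs = m_s / (V_s * rho_w)
Since rho_w = 1 g/cm^3:
Gs = 101.1 / 37.18
Gs = 2.719


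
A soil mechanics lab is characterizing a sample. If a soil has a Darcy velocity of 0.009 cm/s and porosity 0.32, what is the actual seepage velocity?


Result: 0.02812 cm/s

Derivation:
Using v_s = v_d / n
v_s = 0.009 / 0.32
v_s = 0.02812 cm/s


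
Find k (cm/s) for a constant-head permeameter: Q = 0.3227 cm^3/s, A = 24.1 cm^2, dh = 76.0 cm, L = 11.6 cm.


Compute hydraulic gradient:
i = dh / L = 76.0 / 11.6 = 6.55172
Then apply Darcy's law:
k = Q / (A * i)
k = 0.3227 / (24.1 * 6.55172)
k = 0.3227 / 157.897
k = 0.002044 cm/s


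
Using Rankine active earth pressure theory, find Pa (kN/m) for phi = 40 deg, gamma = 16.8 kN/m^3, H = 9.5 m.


Compute active earth pressure coefficient:
Ka = tan^2(45 - phi/2) = tan^2(25.0) = 0.217443
Compute active force:
Pa = 0.5 * Ka * gamma * H^2
Pa = 0.5 * 0.217443 * 16.8 * 9.5^2
Pa = 164.84 kN/m


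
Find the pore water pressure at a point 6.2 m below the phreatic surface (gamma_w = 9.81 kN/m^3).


Using u = gamma_w * h_w
u = 9.81 * 6.2
u = 60.82 kPa


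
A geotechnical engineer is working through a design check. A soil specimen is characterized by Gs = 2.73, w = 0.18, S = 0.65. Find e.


Result: 0.756

Derivation:
Using the relation e = Gs * w / S
e = 2.73 * 0.18 / 0.65
e = 0.756


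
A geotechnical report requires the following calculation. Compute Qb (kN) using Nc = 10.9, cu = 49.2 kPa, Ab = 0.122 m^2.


Result: 65.43 kN

Derivation:
Using Qb = Nc * cu * Ab
Qb = 10.9 * 49.2 * 0.122
Qb = 65.43 kN


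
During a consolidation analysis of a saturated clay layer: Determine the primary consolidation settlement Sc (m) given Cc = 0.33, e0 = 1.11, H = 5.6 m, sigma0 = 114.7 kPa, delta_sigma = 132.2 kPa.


Result: 0.2916 m

Derivation:
Using Sc = Cc * H / (1 + e0) * log10((sigma0 + delta_sigma) / sigma0)
Stress ratio = (114.7 + 132.2) / 114.7 = 2.15257
log10(2.15257) = 0.332958
Cc * H / (1 + e0) = 0.33 * 5.6 / (1 + 1.11) = 0.875829
Sc = 0.875829 * 0.332958
Sc = 0.2916 m


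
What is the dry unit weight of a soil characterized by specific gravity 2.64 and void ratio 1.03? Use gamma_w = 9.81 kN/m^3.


Using gamma_d = Gs * gamma_w / (1 + e)
gamma_d = 2.64 * 9.81 / (1 + 1.03)
gamma_d = 2.64 * 9.81 / 2.03
gamma_d = 12.758 kN/m^3


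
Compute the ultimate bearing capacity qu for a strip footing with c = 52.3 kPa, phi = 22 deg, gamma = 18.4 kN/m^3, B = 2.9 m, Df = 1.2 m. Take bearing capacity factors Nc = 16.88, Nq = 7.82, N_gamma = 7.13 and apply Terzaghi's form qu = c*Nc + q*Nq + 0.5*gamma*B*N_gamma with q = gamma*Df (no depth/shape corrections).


Compute qu = c*Nc + gamma*Df*Nq + 0.5*gamma*B*N_gamma
Term 1: 52.3 * 16.88 = 882.824
Term 2: 18.4 * 1.2 * 7.82 = 172.6656
Term 3: 0.5 * 18.4 * 2.9 * 7.13 = 190.2284
qu = 882.824 + 172.6656 + 190.2284
qu = 1245.72 kPa


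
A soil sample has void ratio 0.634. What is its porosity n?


Using the relation n = e / (1 + e)
n = 0.634 / (1 + 0.634)
n = 0.634 / 1.634
n = 0.388


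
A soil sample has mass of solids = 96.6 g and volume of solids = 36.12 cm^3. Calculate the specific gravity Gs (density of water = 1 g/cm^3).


Using Gs = m_s / (V_s * rho_w)
Since rho_w = 1 g/cm^3:
Gs = 96.6 / 36.12
Gs = 2.674


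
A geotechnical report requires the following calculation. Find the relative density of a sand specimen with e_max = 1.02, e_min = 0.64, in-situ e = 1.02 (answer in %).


Using Dr = (e_max - e) / (e_max - e_min) * 100
e_max - e = 1.02 - 1.02 = 0.0
e_max - e_min = 1.02 - 0.64 = 0.38
Dr = 0.0 / 0.38 * 100
Dr = 0.0 %


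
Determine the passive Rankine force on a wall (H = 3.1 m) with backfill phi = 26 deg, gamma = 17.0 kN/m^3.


Result: 209.2 kN/m

Derivation:
Compute passive earth pressure coefficient:
Kp = tan^2(45 + phi/2) = tan^2(58.0) = 2.561071
Compute passive force:
Pp = 0.5 * Kp * gamma * H^2
Pp = 0.5 * 2.561071 * 17.0 * 3.1^2
Pp = 209.2 kN/m


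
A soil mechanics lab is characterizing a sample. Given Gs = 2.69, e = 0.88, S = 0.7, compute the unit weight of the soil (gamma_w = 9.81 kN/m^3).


Result: 17.251 kN/m^3

Derivation:
Using gamma = gamma_w * (Gs + S*e) / (1 + e)
Numerator: Gs + S*e = 2.69 + 0.7*0.88 = 3.306
Denominator: 1 + e = 1 + 0.88 = 1.88
gamma = 9.81 * 3.306 / 1.88
gamma = 17.251 kN/m^3


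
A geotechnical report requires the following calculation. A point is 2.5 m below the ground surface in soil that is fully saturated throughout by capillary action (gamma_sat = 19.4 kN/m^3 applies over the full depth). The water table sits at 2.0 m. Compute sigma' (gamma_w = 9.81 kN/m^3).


Total stress = gamma_sat * depth
sigma = 19.4 * 2.5 = 48.5 kPa
Pore water pressure u = gamma_w * (depth - d_wt)
u = 9.81 * (2.5 - 2.0) = 4.905 kPa
Effective stress = sigma - u
sigma' = 48.5 - 4.905 = 43.6 kPa


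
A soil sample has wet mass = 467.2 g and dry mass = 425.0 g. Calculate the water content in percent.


Using w = (m_wet - m_dry) / m_dry * 100
m_wet - m_dry = 467.2 - 425.0 = 42.2 g
w = 42.2 / 425.0 * 100
w = 9.93 %


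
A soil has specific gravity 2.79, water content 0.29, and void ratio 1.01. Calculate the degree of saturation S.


Using S = Gs * w / e
S = 2.79 * 0.29 / 1.01
S = 0.8011


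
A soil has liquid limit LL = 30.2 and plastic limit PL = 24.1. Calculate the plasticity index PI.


Result: 6.1

Derivation:
Using PI = LL - PL
PI = 30.2 - 24.1
PI = 6.1


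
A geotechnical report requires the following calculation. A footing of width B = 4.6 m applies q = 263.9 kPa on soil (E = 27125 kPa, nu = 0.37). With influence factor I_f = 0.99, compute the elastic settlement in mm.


Using Se = q * B * (1 - nu^2) * I_f / E
1 - nu^2 = 1 - 0.37^2 = 0.8631
Se = 263.9 * 4.6 * 0.8631 * 0.99 / 27125
Se = 0.038241 m
Convert to mm: Se = 0.038241 * 1000 = 38.241 mm


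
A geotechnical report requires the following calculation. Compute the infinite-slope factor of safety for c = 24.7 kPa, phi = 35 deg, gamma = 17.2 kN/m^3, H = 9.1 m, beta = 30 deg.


Using Fs = c / (gamma*H*sin(beta)*cos(beta)) + tan(phi)/tan(beta)
Cohesion contribution = 24.7 / (17.2*9.1*sin(30)*cos(30))
Cohesion contribution = 0.36444
Friction contribution = tan(35)/tan(30) = 1.2128
Fs = 0.36444 + 1.2128
Fs = 1.577


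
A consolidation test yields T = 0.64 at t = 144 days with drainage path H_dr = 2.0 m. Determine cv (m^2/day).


Using cv = T * H_dr^2 / t
H_dr^2 = 2.0^2 = 4.0
cv = 0.64 * 4.0 / 144
cv = 0.01778 m^2/day


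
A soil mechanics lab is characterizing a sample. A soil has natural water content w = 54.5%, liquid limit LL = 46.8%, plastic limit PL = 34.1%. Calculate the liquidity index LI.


Result: 1.606

Derivation:
First compute the plasticity index:
PI = LL - PL = 46.8 - 34.1 = 12.7
Then compute the liquidity index:
LI = (w - PL) / PI
LI = (54.5 - 34.1) / 12.7
LI = 1.606


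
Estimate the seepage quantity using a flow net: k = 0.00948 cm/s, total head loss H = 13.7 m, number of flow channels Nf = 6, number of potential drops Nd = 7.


Convert k to m/s for unit consistency with H:
k = 0.00948 cm/s = 0.00948 / 100 m/s = 9.48e-05 m/s
Using q = k * H * Nf / Nd
Nf / Nd = 6 / 7 = 0.8571
q = 9.48e-05 * 13.7 * 0.8571
q = 0.001113 m^3/s per m


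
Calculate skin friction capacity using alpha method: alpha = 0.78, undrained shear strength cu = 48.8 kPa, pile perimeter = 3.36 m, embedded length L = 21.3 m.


Result: 2724.16 kN

Derivation:
Using Qs = alpha * cu * perimeter * L
Qs = 0.78 * 48.8 * 3.36 * 21.3
Qs = 2724.16 kN


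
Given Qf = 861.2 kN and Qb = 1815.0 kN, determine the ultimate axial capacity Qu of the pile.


Using Qu = Qf + Qb
Qu = 861.2 + 1815.0
Qu = 2676.2 kN


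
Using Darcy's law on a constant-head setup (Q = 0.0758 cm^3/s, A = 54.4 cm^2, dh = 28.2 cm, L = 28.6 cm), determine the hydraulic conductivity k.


Compute hydraulic gradient:
i = dh / L = 28.2 / 28.6 = 0.986014
Then apply Darcy's law:
k = Q / (A * i)
k = 0.0758 / (54.4 * 0.986014)
k = 0.0758 / 53.6392
k = 0.001413 cm/s


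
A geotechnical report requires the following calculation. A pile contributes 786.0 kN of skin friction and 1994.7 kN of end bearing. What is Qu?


Result: 2780.7 kN

Derivation:
Using Qu = Qf + Qb
Qu = 786.0 + 1994.7
Qu = 2780.7 kN


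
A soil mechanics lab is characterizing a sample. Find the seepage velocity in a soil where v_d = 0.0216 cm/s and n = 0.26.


Using v_s = v_d / n
v_s = 0.0216 / 0.26
v_s = 0.08308 cm/s


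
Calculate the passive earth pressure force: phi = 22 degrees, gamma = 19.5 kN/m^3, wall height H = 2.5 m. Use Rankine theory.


Compute passive earth pressure coefficient:
Kp = tan^2(45 + phi/2) = tan^2(56.0) = 2.197987
Compute passive force:
Pp = 0.5 * Kp * gamma * H^2
Pp = 0.5 * 2.197987 * 19.5 * 2.5^2
Pp = 133.94 kN/m


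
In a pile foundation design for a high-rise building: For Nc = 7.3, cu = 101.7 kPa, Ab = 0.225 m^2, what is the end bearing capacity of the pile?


Using Qb = Nc * cu * Ab
Qb = 7.3 * 101.7 * 0.225
Qb = 167.04 kN


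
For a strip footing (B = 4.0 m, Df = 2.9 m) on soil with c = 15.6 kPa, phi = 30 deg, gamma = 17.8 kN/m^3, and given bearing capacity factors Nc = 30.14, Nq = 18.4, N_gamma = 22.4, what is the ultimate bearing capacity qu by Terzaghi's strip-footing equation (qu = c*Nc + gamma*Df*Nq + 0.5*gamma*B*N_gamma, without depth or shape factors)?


Compute qu = c*Nc + gamma*Df*Nq + 0.5*gamma*B*N_gamma
Term 1: 15.6 * 30.14 = 470.184
Term 2: 17.8 * 2.9 * 18.4 = 949.808
Term 3: 0.5 * 17.8 * 4.0 * 22.4 = 797.44
qu = 470.184 + 949.808 + 797.44
qu = 2217.43 kPa


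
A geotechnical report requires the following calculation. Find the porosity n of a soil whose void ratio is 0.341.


Result: 0.2543

Derivation:
Using the relation n = e / (1 + e)
n = 0.341 / (1 + 0.341)
n = 0.341 / 1.341
n = 0.2543


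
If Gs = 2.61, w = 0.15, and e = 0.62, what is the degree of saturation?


Using S = Gs * w / e
S = 2.61 * 0.15 / 0.62
S = 0.6315


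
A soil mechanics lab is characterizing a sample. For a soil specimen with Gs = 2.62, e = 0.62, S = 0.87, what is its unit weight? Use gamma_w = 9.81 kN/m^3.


Using gamma = gamma_w * (Gs + S*e) / (1 + e)
Numerator: Gs + S*e = 2.62 + 0.87*0.62 = 3.1594
Denominator: 1 + e = 1 + 0.62 = 1.62
gamma = 9.81 * 3.1594 / 1.62
gamma = 19.132 kN/m^3


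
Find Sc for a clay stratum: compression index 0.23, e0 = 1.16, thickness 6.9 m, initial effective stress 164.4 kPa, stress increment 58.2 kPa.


Using Sc = Cc * H / (1 + e0) * log10((sigma0 + delta_sigma) / sigma0)
Stress ratio = (164.4 + 58.2) / 164.4 = 1.35401
log10(1.35401) = 0.131623
Cc * H / (1 + e0) = 0.23 * 6.9 / (1 + 1.16) = 0.734722
Sc = 0.734722 * 0.131623
Sc = 0.0967 m


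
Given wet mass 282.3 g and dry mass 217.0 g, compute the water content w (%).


Using w = (m_wet - m_dry) / m_dry * 100
m_wet - m_dry = 282.3 - 217.0 = 65.3 g
w = 65.3 / 217.0 * 100
w = 30.09 %


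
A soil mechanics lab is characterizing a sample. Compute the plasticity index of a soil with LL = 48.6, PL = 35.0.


Using PI = LL - PL
PI = 48.6 - 35.0
PI = 13.6


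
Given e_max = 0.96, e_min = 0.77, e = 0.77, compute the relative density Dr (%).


Result: 100.0 %

Derivation:
Using Dr = (e_max - e) / (e_max - e_min) * 100
e_max - e = 0.96 - 0.77 = 0.19
e_max - e_min = 0.96 - 0.77 = 0.19
Dr = 0.19 / 0.19 * 100
Dr = 100.0 %


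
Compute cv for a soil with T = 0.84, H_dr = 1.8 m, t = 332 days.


Using cv = T * H_dr^2 / t
H_dr^2 = 1.8^2 = 3.24
cv = 0.84 * 3.24 / 332
cv = 0.0082 m^2/day


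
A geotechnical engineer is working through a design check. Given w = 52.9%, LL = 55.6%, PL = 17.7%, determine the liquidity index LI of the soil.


First compute the plasticity index:
PI = LL - PL = 55.6 - 17.7 = 37.9
Then compute the liquidity index:
LI = (w - PL) / PI
LI = (52.9 - 17.7) / 37.9
LI = 0.929


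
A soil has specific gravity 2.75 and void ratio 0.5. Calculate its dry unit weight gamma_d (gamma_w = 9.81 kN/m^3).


Using gamma_d = Gs * gamma_w / (1 + e)
gamma_d = 2.75 * 9.81 / (1 + 0.5)
gamma_d = 2.75 * 9.81 / 1.5
gamma_d = 17.985 kN/m^3


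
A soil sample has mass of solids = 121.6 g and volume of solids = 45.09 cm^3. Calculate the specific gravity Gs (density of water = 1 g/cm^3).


Using Gs = m_s / (V_s * rho_w)
Since rho_w = 1 g/cm^3:
Gs = 121.6 / 45.09
Gs = 2.697


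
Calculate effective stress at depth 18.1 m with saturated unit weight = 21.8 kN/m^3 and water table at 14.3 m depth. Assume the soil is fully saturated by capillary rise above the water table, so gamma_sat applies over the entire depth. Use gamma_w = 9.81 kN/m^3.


Result: 357.3 kPa

Derivation:
Total stress = gamma_sat * depth
sigma = 21.8 * 18.1 = 394.58 kPa
Pore water pressure u = gamma_w * (depth - d_wt)
u = 9.81 * (18.1 - 14.3) = 37.278 kPa
Effective stress = sigma - u
sigma' = 394.58 - 37.278 = 357.3 kPa


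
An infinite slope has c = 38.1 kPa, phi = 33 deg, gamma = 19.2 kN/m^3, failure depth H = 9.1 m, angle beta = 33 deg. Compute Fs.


Using Fs = c / (gamma*H*sin(beta)*cos(beta)) + tan(phi)/tan(beta)
Cohesion contribution = 38.1 / (19.2*9.1*sin(33)*cos(33))
Cohesion contribution = 0.4774
Friction contribution = tan(33)/tan(33) = 1
Fs = 0.4774 + 1
Fs = 1.477


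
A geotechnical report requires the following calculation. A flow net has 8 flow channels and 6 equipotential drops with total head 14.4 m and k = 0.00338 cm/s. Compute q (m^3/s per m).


Convert k to m/s for unit consistency with H:
k = 0.00338 cm/s = 0.00338 / 100 m/s = 3.38e-05 m/s
Using q = k * H * Nf / Nd
Nf / Nd = 8 / 6 = 1.3333
q = 3.38e-05 * 14.4 * 1.3333
q = 0.000649 m^3/s per m


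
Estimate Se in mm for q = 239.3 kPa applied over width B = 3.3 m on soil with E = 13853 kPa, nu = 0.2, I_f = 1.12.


Using Se = q * B * (1 - nu^2) * I_f / E
1 - nu^2 = 1 - 0.2^2 = 0.96
Se = 239.3 * 3.3 * 0.96 * 1.12 / 13853
Se = 0.061292 m
Convert to mm: Se = 0.061292 * 1000 = 61.292 mm


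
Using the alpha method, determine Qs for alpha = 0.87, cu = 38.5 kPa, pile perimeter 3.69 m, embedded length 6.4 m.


Result: 791.02 kN

Derivation:
Using Qs = alpha * cu * perimeter * L
Qs = 0.87 * 38.5 * 3.69 * 6.4
Qs = 791.02 kN


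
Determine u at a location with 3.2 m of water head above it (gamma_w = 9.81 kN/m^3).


Using u = gamma_w * h_w
u = 9.81 * 3.2
u = 31.39 kPa


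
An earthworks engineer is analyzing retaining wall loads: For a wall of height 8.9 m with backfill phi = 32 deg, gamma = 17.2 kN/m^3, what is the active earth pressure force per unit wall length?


Result: 209.31 kN/m

Derivation:
Compute active earth pressure coefficient:
Ka = tan^2(45 - phi/2) = tan^2(29.0) = 0.307259
Compute active force:
Pa = 0.5 * Ka * gamma * H^2
Pa = 0.5 * 0.307259 * 17.2 * 8.9^2
Pa = 209.31 kN/m


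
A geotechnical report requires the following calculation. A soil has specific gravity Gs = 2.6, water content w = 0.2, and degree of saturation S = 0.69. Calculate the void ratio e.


Using the relation e = Gs * w / S
e = 2.6 * 0.2 / 0.69
e = 0.7536


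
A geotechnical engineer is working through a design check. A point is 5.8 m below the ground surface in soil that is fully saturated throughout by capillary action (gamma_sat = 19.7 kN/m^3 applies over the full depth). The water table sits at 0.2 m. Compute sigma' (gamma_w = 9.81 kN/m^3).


Total stress = gamma_sat * depth
sigma = 19.7 * 5.8 = 114.26 kPa
Pore water pressure u = gamma_w * (depth - d_wt)
u = 9.81 * (5.8 - 0.2) = 54.936 kPa
Effective stress = sigma - u
sigma' = 114.26 - 54.936 = 59.32 kPa


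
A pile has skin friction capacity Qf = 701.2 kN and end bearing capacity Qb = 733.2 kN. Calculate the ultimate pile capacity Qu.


Using Qu = Qf + Qb
Qu = 701.2 + 733.2
Qu = 1434.4 kN


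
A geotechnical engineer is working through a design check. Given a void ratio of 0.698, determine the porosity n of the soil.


Using the relation n = e / (1 + e)
n = 0.698 / (1 + 0.698)
n = 0.698 / 1.698
n = 0.4111


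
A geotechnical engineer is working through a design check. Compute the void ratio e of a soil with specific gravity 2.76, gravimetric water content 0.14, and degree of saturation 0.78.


Using the relation e = Gs * w / S
e = 2.76 * 0.14 / 0.78
e = 0.4954


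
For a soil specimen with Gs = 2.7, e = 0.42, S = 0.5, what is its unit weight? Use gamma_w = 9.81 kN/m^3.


Using gamma = gamma_w * (Gs + S*e) / (1 + e)
Numerator: Gs + S*e = 2.7 + 0.5*0.42 = 2.91
Denominator: 1 + e = 1 + 0.42 = 1.42
gamma = 9.81 * 2.91 / 1.42
gamma = 20.104 kN/m^3


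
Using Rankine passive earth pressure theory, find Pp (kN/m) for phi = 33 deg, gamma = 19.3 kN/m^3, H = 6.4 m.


Result: 1340.78 kN/m

Derivation:
Compute passive earth pressure coefficient:
Kp = tan^2(45 + phi/2) = tan^2(61.5) = 3.39212
Compute passive force:
Pp = 0.5 * Kp * gamma * H^2
Pp = 0.5 * 3.39212 * 19.3 * 6.4^2
Pp = 1340.78 kN/m


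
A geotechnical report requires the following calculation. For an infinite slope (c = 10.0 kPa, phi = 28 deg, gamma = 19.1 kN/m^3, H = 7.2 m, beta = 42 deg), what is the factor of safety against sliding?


Result: 0.737

Derivation:
Using Fs = c / (gamma*H*sin(beta)*cos(beta)) + tan(phi)/tan(beta)
Cohesion contribution = 10.0 / (19.1*7.2*sin(42)*cos(42))
Cohesion contribution = 0.146234
Friction contribution = tan(28)/tan(42) = 0.590523
Fs = 0.146234 + 0.590523
Fs = 0.737


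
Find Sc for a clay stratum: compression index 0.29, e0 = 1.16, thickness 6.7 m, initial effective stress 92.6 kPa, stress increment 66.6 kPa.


Using Sc = Cc * H / (1 + e0) * log10((sigma0 + delta_sigma) / sigma0)
Stress ratio = (92.6 + 66.6) / 92.6 = 1.71922
log10(1.71922) = 0.235332
Cc * H / (1 + e0) = 0.29 * 6.7 / (1 + 1.16) = 0.899537
Sc = 0.899537 * 0.235332
Sc = 0.2117 m


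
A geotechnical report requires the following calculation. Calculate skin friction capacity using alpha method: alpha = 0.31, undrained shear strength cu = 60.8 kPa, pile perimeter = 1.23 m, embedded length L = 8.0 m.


Using Qs = alpha * cu * perimeter * L
Qs = 0.31 * 60.8 * 1.23 * 8.0
Qs = 185.46 kN


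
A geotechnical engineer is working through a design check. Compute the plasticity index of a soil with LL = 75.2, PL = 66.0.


Using PI = LL - PL
PI = 75.2 - 66.0
PI = 9.2


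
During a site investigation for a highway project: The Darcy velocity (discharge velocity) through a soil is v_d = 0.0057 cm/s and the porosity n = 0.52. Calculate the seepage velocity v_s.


Using v_s = v_d / n
v_s = 0.0057 / 0.52
v_s = 0.01096 cm/s


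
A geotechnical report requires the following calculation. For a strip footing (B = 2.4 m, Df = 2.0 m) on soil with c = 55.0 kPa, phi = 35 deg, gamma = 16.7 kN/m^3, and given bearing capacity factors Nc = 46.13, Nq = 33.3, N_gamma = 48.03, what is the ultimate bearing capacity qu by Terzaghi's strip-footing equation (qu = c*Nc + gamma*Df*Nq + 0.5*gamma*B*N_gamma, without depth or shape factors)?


Compute qu = c*Nc + gamma*Df*Nq + 0.5*gamma*B*N_gamma
Term 1: 55.0 * 46.13 = 2537.15
Term 2: 16.7 * 2.0 * 33.3 = 1112.22
Term 3: 0.5 * 16.7 * 2.4 * 48.03 = 962.5212
qu = 2537.15 + 1112.22 + 962.5212
qu = 4611.89 kPa


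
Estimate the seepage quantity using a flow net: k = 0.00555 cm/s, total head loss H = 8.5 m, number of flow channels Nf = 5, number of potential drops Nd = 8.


Convert k to m/s for unit consistency with H:
k = 0.00555 cm/s = 0.00555 / 100 m/s = 5.55e-05 m/s
Using q = k * H * Nf / Nd
Nf / Nd = 5 / 8 = 0.625
q = 5.55e-05 * 8.5 * 0.625
q = 0.0002948 m^3/s per m


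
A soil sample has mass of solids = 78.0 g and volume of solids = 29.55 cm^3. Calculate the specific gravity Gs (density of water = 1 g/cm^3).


Using Gs = m_s / (V_s * rho_w)
Since rho_w = 1 g/cm^3:
Gs = 78.0 / 29.55
Gs = 2.64
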